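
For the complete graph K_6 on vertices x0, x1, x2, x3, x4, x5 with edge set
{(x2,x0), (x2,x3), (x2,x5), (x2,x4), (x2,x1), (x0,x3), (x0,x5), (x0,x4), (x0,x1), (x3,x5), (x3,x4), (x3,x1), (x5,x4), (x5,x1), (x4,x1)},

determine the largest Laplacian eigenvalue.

For the complete graph K_n, L = nI − J (J = all-ones matrix). J has eigenvalues n (once, eigenvector 𝟙) and 0 (multiplicity n−1), so L has eigenvalues 0 (once) and n (multiplicity n−1). Here n = 6: eigenvalue 0 once and 6 with multiplicity 5.
Laplacian eigenvalues: [0.0, 6.0, 6.0, 6.0, 6.0, 6.0]. Largest eigenvalue (spectral radius) = 6.0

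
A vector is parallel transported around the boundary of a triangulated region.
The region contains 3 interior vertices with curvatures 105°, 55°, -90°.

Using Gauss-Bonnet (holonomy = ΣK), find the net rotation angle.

Holonomy = total enclosed curvature = 105° + 55° + (-90°) = 70°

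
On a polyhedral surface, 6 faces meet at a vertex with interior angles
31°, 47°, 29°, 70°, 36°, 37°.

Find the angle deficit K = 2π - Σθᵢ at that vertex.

Sum of angles = 250°. K = 360° - 250° = 110° = 11π/18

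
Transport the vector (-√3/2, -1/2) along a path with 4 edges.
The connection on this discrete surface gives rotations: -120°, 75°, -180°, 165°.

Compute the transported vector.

Total rotation: (-120°) + 75° + (-180°) + 165° = -60°. Final vector: (-0.8660, 0.5000)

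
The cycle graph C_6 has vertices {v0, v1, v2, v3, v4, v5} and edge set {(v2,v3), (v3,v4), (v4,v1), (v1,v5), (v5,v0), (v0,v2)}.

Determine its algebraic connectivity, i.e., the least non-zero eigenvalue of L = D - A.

The cycle graph C_n has Laplacian eigenvalues λ_k = 2 − 2cos(2πk/n), k = 0, 1, …, n−1. Here n = 6:
k=0: 2 − 2cos(0) = 0.0; k=1: 2 − 2cos(π/3) = 1.0; k=2: 2 − 2cos(2π/3) = 3.0; k=3: 2 − 2cos(π) = 4.0; k=4: 2 − 2cos(4π/3) = 3.0; k=5: 2 − 2cos(5π/3) = 1.0.
Laplacian eigenvalues: [0.0, 1.0, 1.0, 3.0, 3.0, 4.0]. Algebraic connectivity (smallest non-zero eigenvalue) = 1.0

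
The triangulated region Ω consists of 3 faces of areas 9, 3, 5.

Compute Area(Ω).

9 + 3 + 5 = 17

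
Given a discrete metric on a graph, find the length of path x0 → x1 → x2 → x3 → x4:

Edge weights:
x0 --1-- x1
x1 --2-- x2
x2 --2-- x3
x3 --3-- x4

Arc length = 1 + 2 + 2 + 3 = 8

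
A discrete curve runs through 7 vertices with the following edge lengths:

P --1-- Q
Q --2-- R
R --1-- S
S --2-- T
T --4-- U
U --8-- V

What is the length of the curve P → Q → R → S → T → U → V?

Arc length = 1 + 2 + 1 + 2 + 4 + 8 = 18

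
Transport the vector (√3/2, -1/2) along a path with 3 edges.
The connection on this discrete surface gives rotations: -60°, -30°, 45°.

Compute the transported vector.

Total rotation: (-60°) + (-30°) + 45° = -45°. Final vector: (0.2588, -0.9659)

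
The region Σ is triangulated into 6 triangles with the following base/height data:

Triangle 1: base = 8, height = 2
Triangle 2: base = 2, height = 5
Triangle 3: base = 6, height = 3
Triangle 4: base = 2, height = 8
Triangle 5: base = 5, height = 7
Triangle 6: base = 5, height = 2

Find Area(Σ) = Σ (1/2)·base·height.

(1/2)×8×2 + (1/2)×2×5 + (1/2)×6×3 + (1/2)×2×8 + (1/2)×5×7 + (1/2)×5×2 = 52.5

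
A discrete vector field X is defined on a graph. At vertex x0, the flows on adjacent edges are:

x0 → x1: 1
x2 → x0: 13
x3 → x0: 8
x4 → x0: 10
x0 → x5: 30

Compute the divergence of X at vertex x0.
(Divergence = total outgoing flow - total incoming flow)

Divergence = sum of outgoing flows = 1 + (-13) + (-8) + (-10) + 30 = 0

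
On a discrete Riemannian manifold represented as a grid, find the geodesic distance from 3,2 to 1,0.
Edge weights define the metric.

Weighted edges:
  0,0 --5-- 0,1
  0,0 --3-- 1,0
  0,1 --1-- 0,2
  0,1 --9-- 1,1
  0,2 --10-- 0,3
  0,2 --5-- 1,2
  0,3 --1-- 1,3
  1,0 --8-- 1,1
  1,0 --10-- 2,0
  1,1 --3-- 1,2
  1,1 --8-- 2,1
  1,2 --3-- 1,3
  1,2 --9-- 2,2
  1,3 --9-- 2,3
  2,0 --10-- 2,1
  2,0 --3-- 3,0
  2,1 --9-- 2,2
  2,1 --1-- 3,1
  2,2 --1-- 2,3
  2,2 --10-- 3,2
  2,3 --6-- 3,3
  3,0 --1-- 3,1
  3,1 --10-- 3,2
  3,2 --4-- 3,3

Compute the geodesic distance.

Shortest path: 3,2 → 3,1 → 3,0 → 2,0 → 1,0, total weight = 24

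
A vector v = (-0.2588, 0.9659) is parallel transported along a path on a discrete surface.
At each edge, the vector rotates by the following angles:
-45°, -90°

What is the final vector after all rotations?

Total rotation: (-45°) + (-90°) = -135°. Final vector: (0.8660, -0.5000)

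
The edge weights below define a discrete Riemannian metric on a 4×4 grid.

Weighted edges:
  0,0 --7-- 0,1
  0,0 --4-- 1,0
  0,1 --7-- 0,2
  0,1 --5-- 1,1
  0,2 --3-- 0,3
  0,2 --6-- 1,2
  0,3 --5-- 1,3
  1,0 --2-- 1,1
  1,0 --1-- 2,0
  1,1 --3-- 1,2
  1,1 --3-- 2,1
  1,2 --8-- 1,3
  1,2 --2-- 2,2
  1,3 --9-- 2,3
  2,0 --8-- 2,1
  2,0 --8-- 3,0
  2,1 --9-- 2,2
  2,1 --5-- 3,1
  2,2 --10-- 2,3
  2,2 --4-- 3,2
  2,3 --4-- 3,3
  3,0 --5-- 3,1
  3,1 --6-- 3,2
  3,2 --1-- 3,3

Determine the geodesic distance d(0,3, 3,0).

Shortest path: 0,3 → 0,2 → 1,2 → 1,1 → 1,0 → 2,0 → 3,0, total weight = 23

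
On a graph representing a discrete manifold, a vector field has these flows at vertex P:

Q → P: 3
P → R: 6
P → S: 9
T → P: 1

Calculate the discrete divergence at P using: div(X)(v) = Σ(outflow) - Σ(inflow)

Divergence = sum of outgoing flows = (-3) + 6 + 9 + (-1) = 11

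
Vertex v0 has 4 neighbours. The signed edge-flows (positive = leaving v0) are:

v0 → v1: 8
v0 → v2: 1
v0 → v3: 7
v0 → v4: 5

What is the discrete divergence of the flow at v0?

Divergence = sum of outgoing flows = 8 + 1 + 7 + 5 = 21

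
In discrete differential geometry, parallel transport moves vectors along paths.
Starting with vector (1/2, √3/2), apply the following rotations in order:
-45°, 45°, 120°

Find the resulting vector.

Total rotation: (-45°) + 45° + 120° = 120°. Final vector: (-1, 0)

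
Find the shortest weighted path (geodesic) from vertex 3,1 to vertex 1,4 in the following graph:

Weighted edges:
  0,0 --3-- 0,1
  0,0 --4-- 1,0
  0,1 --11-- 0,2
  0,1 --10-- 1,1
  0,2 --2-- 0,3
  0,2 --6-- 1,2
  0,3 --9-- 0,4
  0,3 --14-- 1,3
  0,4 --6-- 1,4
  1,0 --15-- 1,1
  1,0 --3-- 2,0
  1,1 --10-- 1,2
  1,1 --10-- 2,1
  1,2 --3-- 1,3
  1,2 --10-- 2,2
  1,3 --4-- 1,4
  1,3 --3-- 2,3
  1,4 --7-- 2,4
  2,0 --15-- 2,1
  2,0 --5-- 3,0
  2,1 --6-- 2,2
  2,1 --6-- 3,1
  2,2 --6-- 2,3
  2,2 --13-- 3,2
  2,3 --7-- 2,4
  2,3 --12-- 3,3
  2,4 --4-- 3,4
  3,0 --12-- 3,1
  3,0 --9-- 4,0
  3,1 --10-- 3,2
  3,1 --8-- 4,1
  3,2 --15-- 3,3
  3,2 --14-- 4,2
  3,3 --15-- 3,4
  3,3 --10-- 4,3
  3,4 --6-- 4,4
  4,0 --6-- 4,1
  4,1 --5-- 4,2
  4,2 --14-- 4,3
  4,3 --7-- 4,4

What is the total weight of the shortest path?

Shortest path: 3,1 → 2,1 → 2,2 → 2,3 → 1,3 → 1,4, total weight = 25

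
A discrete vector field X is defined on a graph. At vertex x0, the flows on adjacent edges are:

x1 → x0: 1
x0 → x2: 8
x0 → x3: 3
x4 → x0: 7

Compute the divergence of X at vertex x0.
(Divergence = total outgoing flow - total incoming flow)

Divergence = sum of outgoing flows = (-1) + 8 + 3 + (-7) = 3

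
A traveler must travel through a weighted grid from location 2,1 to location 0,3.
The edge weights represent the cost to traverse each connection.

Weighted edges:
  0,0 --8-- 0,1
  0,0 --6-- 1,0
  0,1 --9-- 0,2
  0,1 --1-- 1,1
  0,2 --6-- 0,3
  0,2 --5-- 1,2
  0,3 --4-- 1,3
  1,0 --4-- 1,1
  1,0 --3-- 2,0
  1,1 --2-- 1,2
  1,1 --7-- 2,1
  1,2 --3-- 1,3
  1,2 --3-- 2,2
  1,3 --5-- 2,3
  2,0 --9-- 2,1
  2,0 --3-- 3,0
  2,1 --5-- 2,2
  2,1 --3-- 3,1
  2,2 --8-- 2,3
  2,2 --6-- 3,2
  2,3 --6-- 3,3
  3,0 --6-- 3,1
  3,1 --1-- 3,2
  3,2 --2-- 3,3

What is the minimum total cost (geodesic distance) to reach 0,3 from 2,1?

Shortest path: 2,1 → 2,2 → 1,2 → 1,3 → 0,3, total weight = 15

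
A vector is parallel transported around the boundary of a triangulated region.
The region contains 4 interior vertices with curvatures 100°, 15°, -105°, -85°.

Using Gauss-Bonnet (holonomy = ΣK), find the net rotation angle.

Holonomy = total enclosed curvature = 100° + 15° + (-105°) + (-85°) = -75°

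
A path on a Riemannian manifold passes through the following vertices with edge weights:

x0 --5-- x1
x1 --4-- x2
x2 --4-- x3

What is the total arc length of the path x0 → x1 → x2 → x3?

Arc length = 5 + 4 + 4 = 13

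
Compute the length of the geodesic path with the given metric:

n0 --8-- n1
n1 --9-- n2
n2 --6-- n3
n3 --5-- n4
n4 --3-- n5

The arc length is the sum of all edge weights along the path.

Arc length = 8 + 9 + 6 + 5 + 3 = 31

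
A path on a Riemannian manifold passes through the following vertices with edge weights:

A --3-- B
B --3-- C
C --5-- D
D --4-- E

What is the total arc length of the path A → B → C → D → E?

Arc length = 3 + 3 + 5 + 4 = 15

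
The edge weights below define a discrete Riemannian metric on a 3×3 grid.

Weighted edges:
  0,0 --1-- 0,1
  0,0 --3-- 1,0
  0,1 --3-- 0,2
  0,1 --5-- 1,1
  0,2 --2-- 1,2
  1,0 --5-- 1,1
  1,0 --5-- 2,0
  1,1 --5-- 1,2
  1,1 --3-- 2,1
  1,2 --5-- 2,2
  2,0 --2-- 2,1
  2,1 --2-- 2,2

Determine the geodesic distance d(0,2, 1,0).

Shortest path: 0,2 → 0,1 → 0,0 → 1,0, total weight = 7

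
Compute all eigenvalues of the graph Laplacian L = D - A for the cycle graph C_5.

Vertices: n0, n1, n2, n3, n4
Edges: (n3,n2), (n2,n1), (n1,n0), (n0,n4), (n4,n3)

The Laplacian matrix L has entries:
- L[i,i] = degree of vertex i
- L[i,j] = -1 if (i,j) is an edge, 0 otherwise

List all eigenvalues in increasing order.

The cycle graph C_n has Laplacian eigenvalues λ_k = 2 − 2cos(2πk/n), k = 0, 1, …, n−1. Here n = 5:
k=0: 2 − 2cos(0) = 0.0; k=1: 2 − 2cos(2π/5) = 1.382; k=2: 2 − 2cos(4π/5) = 3.618; k=3: 2 − 2cos(6π/5) = 3.618; k=4: 2 − 2cos(8π/5) = 1.382.
Laplacian eigenvalues (increasing order): [0.0, 1.382, 1.382, 3.618, 3.618]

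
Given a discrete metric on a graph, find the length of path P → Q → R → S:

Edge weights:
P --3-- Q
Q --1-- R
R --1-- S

Arc length = 3 + 1 + 1 = 5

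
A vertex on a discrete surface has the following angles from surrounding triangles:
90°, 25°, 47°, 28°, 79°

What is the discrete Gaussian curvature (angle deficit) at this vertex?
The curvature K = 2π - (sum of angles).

Sum of angles = 269°. K = 360° - 269° = 91° = 91π/180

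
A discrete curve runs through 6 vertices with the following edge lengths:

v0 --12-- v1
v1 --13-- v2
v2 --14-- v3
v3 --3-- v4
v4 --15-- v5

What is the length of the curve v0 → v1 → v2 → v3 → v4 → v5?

Arc length = 12 + 13 + 14 + 3 + 15 = 57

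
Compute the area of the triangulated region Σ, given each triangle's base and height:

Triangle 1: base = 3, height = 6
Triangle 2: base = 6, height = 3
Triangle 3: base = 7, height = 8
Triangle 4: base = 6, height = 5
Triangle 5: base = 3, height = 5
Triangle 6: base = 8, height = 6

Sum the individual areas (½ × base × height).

(1/2)×3×6 + (1/2)×6×3 + (1/2)×7×8 + (1/2)×6×5 + (1/2)×3×5 + (1/2)×8×6 = 92.5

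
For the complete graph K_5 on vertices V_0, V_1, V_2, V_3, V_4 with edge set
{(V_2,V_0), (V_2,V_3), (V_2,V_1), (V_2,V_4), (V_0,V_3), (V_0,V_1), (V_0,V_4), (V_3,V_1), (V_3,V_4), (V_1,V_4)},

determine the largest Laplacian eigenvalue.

For the complete graph K_n, L = nI − J (J = all-ones matrix). J has eigenvalues n (once, eigenvector 𝟙) and 0 (multiplicity n−1), so L has eigenvalues 0 (once) and n (multiplicity n−1). Here n = 5: eigenvalue 0 once and 5 with multiplicity 4.
Laplacian eigenvalues: [0.0, 5.0, 5.0, 5.0, 5.0]. Largest eigenvalue (spectral radius) = 5.0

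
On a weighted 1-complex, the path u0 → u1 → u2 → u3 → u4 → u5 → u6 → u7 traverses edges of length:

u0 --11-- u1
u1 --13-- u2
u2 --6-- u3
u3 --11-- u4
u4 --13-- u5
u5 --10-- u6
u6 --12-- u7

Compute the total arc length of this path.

Arc length = 11 + 13 + 6 + 11 + 13 + 10 + 12 = 76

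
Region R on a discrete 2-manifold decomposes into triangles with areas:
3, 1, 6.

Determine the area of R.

3 + 1 + 6 = 10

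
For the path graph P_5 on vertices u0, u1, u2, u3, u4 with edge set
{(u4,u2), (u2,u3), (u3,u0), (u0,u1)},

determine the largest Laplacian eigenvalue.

The path graph P_n has Laplacian eigenvalues λ_k = 2 − 2cos(kπ/n), k = 0, 1, …, n−1. Here n = 5:
k=0: 2 − 2cos(0) = 0.0; k=1: 2 − 2cos(π/5) = 0.382; k=2: 2 − 2cos(2π/5) = 1.382; k=3: 2 − 2cos(3π/5) = 2.618; k=4: 2 − 2cos(4π/5) = 3.618.
Laplacian eigenvalues: [0.0, 0.382, 1.382, 2.618, 3.618]. Largest eigenvalue (spectral radius) = 3.618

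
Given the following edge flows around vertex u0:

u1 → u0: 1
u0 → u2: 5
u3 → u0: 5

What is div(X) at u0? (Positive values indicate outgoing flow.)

Divergence = sum of outgoing flows = (-1) + 5 + (-5) = -1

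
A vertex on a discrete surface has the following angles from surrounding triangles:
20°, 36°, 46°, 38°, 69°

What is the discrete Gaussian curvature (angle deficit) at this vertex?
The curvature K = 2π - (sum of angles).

Sum of angles = 209°. K = 360° - 209° = 151° = 151π/180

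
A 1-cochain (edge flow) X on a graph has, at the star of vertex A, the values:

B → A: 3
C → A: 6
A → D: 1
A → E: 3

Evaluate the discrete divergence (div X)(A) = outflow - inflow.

Divergence = sum of outgoing flows = (-3) + (-6) + 1 + 3 = -5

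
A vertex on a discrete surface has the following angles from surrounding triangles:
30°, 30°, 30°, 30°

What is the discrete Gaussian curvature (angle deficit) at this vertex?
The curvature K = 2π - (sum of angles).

Sum of angles = 120°. K = 360° - 120° = 240°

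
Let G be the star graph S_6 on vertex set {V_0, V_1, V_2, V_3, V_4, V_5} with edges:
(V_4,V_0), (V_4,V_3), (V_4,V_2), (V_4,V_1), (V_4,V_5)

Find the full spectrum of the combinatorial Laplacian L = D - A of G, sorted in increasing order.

The star S_6 is the complete bipartite graph K_{1,5} (one hub of degree 5, 5 leaves of degree 1). The Laplacian spectrum of K_{p,q} is 0, p (multiplicity q−1), q (multiplicity p−1), p+q. With p = 1, q = 5: 0 once, 1 with multiplicity 4, and 6 once. (Check: trace L = sum of degrees = 10 = 4·1 + 6.)
Laplacian eigenvalues (increasing order): [0.0, 1.0, 1.0, 1.0, 1.0, 6.0]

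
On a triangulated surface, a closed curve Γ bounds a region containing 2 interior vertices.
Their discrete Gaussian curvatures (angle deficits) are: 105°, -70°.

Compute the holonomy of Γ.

Holonomy = total enclosed curvature = 105° + (-70°) = 35°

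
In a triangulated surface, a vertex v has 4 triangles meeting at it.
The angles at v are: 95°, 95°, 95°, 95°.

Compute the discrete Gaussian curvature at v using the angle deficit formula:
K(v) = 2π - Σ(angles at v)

Sum of angles = 380°. K = 360° - 380° = -20° = -π/9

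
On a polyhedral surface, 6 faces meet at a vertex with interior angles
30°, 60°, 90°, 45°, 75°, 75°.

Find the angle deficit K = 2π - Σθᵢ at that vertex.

Sum of angles = 375°. K = 360° - 375° = -15°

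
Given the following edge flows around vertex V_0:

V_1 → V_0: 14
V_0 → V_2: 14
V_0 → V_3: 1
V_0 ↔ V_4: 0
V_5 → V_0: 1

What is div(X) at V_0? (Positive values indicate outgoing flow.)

Divergence = sum of outgoing flows = (-14) + 14 + 1 + 0 + (-1) = 0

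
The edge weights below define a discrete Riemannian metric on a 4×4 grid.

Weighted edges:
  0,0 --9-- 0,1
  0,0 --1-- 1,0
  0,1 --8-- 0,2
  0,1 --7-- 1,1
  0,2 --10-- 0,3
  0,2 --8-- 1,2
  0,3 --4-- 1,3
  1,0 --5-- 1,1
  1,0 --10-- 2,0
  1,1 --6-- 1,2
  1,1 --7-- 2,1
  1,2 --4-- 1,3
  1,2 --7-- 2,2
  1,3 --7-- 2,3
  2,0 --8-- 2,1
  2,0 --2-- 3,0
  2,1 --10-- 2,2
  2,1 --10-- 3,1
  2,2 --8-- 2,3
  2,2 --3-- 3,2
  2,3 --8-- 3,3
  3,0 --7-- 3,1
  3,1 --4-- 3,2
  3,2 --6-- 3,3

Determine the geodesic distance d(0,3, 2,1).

Shortest path: 0,3 → 1,3 → 1,2 → 1,1 → 2,1, total weight = 21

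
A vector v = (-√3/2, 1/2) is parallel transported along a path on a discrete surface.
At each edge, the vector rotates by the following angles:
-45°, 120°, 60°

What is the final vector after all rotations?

Total rotation: (-45°) + 120° + 60° = 135°. Final vector: (0.2588, -0.9659)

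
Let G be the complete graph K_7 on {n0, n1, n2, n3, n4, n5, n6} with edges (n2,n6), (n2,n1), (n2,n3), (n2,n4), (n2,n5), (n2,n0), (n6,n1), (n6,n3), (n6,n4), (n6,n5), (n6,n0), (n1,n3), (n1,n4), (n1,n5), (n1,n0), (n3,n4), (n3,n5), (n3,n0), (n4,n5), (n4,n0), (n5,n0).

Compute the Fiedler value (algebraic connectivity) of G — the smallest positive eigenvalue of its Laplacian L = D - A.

For the complete graph K_n, L = nI − J (J = all-ones matrix). J has eigenvalues n (once, eigenvector 𝟙) and 0 (multiplicity n−1), so L has eigenvalues 0 (once) and n (multiplicity n−1). Here n = 7: eigenvalue 0 once and 7 with multiplicity 6.
Laplacian eigenvalues: [0.0, 7.0, 7.0, 7.0, 7.0, 7.0, 7.0]. Algebraic connectivity (smallest non-zero eigenvalue) = 7.0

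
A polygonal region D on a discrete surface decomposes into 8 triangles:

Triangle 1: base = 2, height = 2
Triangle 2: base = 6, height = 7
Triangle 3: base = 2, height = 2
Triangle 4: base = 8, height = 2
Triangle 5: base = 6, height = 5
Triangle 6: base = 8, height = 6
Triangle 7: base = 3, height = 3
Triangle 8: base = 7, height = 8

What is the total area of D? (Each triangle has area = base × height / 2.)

(1/2)×2×2 + (1/2)×6×7 + (1/2)×2×2 + (1/2)×8×2 + (1/2)×6×5 + (1/2)×8×6 + (1/2)×3×3 + (1/2)×7×8 = 104.5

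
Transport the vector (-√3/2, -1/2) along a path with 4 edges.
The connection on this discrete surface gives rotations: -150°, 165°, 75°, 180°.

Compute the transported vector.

Total rotation: (-150°) + 165° + 75° + 180° = 270° ≡ -90° (mod 360°). Final vector: (-0.5000, 0.8660)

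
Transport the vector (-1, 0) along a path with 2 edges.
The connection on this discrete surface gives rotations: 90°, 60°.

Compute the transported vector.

Total rotation: 90° + 60° = 150°. Final vector: (0.8660, -0.5000)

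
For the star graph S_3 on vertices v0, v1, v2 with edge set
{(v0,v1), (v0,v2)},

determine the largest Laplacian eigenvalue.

The star S_3 is the complete bipartite graph K_{1,2} (one hub of degree 2, 2 leaves of degree 1). The Laplacian spectrum of K_{p,q} is 0, p (multiplicity q−1), q (multiplicity p−1), p+q. With p = 1, q = 2: 0 once, 1 with multiplicity 1, and 3 once. (Check: trace L = sum of degrees = 4 = 1·1 + 3.)
Laplacian eigenvalues: [0.0, 1.0, 3.0]. Largest eigenvalue (spectral radius) = 3.0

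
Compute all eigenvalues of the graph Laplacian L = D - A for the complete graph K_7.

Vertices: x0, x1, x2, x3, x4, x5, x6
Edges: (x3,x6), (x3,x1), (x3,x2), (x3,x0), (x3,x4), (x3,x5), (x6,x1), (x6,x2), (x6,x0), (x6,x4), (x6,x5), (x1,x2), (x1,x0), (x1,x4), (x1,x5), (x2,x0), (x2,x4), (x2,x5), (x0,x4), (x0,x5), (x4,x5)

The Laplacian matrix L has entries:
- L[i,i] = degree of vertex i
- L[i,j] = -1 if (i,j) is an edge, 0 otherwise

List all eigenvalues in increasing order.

For the complete graph K_n, L = nI − J (J = all-ones matrix). J has eigenvalues n (once, eigenvector 𝟙) and 0 (multiplicity n−1), so L has eigenvalues 0 (once) and n (multiplicity n−1). Here n = 7: eigenvalue 0 once and 7 with multiplicity 6.
Laplacian eigenvalues (increasing order): [0.0, 7.0, 7.0, 7.0, 7.0, 7.0, 7.0]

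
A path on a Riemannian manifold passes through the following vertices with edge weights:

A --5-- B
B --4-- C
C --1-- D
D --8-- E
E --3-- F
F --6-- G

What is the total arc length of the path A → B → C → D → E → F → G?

Arc length = 5 + 4 + 1 + 8 + 3 + 6 = 27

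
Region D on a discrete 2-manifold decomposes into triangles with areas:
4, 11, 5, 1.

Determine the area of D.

4 + 11 + 5 + 1 = 21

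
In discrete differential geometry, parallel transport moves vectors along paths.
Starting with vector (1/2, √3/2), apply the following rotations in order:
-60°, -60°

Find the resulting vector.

Total rotation: (-60°) + (-60°) = -120°. Final vector: (0.5000, -0.8660)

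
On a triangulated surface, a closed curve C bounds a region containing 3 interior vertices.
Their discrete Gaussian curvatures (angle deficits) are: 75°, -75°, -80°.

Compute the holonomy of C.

Holonomy = total enclosed curvature = 75° + (-75°) + (-80°) = -80°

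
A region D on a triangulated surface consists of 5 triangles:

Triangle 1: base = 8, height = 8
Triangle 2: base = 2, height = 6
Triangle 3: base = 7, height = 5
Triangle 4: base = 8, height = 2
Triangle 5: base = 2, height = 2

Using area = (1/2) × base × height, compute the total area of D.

(1/2)×8×8 + (1/2)×2×6 + (1/2)×7×5 + (1/2)×8×2 + (1/2)×2×2 = 65.5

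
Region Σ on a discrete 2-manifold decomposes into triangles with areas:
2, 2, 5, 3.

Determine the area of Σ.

2 + 2 + 5 + 3 = 12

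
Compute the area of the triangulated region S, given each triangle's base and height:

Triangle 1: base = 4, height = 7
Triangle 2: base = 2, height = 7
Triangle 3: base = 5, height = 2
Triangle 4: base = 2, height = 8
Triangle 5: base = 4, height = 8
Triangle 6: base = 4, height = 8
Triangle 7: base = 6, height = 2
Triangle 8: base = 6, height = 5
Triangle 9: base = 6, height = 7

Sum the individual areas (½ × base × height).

(1/2)×4×7 + (1/2)×2×7 + (1/2)×5×2 + (1/2)×2×8 + (1/2)×4×8 + (1/2)×4×8 + (1/2)×6×2 + (1/2)×6×5 + (1/2)×6×7 = 108.0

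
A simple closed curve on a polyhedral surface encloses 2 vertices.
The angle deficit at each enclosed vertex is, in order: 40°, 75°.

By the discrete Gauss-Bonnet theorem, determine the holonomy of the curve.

Holonomy = total enclosed curvature = 40° + 75° = 115°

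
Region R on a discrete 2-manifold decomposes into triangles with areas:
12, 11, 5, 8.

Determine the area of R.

12 + 11 + 5 + 8 = 36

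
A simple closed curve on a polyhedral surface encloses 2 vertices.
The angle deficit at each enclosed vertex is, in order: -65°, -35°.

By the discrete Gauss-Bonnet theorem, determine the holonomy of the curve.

Holonomy = total enclosed curvature = (-65°) + (-35°) = -100°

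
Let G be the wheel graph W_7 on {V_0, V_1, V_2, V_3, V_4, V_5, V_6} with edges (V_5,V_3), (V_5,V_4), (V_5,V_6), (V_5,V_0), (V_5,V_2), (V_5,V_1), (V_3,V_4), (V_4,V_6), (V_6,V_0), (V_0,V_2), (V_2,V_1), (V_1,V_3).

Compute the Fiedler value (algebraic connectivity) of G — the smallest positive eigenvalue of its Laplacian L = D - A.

The wheel W_7 is the join K_1 ∨ C_6 (a hub joined to every vertex of a cycle of length 6). For a join G ∨ H (G on p vertices, H on q vertices) the Laplacian spectrum is 0, p+q, the eigenvalues of L(G) other than one 0 each shifted by +q, and the eigenvalues of L(H) other than one 0 each shifted by +p. With G = K_1 (p = 1, nothing left after dropping its 0) and H = C_6 (q = 6, eigenvalues 2 − 2cos(2πk/6), k = 0, …, 5; drop k = 0), the spectrum of W_7 is 0, 7, and 1 + (2 − 2cos(2πk/6)) = 3 − 2cos(2πk/6) for k = 1, …, 5:
k=1: 3 − 2cos(π/3) = 2.0; k=2: 3 − 2cos(2π/3) = 4.0; k=3: 3 − 2cos(π) = 5.0; k=4: 3 − 2cos(4π/3) = 4.0; k=5: 3 − 2cos(5π/3) = 2.0.
Laplacian eigenvalues: [0.0, 2.0, 2.0, 4.0, 4.0, 5.0, 7.0]. Algebraic connectivity (smallest non-zero eigenvalue) = 2.0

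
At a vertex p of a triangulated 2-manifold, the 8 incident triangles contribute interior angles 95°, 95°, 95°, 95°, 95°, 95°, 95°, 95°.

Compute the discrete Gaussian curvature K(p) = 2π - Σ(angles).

Sum of angles = 760°. K = 360° - 760° = -400° = -20π/9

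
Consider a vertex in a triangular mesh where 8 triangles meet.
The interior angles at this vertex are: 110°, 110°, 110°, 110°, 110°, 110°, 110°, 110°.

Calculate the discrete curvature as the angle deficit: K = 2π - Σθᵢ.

Sum of angles = 880°. K = 360° - 880° = -520°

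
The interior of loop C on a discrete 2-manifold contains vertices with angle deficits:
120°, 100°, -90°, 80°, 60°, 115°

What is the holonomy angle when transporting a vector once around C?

Holonomy = total enclosed curvature = 120° + 100° + (-90°) + 80° + 60° + 115° = 385°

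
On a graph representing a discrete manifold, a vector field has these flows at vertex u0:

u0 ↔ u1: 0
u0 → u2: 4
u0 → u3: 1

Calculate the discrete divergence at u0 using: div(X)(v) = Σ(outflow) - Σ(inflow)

Divergence = sum of outgoing flows = 0 + 4 + 1 = 5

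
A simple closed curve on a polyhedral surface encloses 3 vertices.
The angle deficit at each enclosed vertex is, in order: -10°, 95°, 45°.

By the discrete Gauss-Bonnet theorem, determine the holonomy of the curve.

Holonomy = total enclosed curvature = (-10°) + 95° + 45° = 130°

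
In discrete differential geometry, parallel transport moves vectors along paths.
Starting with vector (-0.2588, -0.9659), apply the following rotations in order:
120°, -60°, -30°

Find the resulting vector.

Total rotation: 120° + (-60°) + (-30°) = 30°. Final vector: (0.2588, -0.9659)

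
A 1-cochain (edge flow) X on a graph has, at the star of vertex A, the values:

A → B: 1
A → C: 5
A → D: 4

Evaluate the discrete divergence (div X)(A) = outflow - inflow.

Divergence = sum of outgoing flows = 1 + 5 + 4 = 10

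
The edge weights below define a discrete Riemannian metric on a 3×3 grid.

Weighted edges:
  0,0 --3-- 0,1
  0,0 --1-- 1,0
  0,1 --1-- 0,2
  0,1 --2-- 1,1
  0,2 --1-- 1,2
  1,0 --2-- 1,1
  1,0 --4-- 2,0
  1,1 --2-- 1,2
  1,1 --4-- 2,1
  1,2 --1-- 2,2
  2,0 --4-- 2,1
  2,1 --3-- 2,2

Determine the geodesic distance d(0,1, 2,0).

Shortest path: 0,1 → 1,1 → 1,0 → 2,0, total weight = 8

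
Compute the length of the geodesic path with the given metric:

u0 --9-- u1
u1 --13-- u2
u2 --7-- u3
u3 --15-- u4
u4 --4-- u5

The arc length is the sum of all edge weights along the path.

Arc length = 9 + 13 + 7 + 15 + 4 = 48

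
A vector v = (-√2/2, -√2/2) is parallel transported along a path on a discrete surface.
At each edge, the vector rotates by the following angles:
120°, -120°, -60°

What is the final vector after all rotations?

Total rotation: 120° + (-120°) + (-60°) = -60°. Final vector: (-0.9659, 0.2588)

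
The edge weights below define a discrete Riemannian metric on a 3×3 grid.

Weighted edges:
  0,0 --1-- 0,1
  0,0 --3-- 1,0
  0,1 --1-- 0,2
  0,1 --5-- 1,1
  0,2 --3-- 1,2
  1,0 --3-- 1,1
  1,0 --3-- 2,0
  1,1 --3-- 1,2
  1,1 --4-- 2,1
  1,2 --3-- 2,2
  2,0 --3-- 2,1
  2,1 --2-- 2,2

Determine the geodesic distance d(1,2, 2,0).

Shortest path: 1,2 → 2,2 → 2,1 → 2,0, total weight = 8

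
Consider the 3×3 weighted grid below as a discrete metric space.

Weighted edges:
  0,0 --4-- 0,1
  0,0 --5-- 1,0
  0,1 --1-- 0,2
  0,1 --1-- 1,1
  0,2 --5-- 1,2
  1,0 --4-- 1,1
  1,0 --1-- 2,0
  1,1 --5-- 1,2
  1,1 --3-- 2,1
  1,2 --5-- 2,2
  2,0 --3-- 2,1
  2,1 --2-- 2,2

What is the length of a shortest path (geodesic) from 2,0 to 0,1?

Shortest path: 2,0 → 1,0 → 1,1 → 0,1, total weight = 6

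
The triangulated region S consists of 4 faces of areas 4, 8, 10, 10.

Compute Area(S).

4 + 8 + 10 + 10 = 32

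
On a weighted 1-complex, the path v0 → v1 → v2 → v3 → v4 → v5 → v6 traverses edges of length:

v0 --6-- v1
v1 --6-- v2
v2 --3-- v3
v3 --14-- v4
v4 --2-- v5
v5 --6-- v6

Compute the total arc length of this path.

Arc length = 6 + 6 + 3 + 14 + 2 + 6 = 37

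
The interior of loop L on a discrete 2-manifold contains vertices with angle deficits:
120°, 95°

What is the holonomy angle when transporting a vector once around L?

Holonomy = total enclosed curvature = 120° + 95° = 215°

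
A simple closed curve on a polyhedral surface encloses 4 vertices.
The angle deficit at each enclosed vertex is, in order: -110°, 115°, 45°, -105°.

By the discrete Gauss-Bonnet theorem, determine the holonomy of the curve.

Holonomy = total enclosed curvature = (-110°) + 115° + 45° + (-105°) = -55°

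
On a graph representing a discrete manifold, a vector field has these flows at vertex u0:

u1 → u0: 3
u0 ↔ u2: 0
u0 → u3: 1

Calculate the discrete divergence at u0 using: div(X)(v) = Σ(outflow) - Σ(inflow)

Divergence = sum of outgoing flows = (-3) + 0 + 1 = -2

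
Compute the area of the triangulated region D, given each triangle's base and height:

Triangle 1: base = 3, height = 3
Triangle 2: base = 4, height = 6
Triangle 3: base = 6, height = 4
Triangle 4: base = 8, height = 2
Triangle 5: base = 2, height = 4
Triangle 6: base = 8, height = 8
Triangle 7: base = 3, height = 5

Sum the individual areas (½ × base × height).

(1/2)×3×3 + (1/2)×4×6 + (1/2)×6×4 + (1/2)×8×2 + (1/2)×2×4 + (1/2)×8×8 + (1/2)×3×5 = 80.0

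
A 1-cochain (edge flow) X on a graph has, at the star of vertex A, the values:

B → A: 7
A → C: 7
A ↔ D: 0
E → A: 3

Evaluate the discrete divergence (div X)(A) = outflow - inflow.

Divergence = sum of outgoing flows = (-7) + 7 + 0 + (-3) = -3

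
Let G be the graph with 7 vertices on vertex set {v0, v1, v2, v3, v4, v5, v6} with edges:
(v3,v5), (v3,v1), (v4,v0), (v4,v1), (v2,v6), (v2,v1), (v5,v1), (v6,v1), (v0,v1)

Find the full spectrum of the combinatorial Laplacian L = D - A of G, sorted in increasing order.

Degrees: deg(v0) = 2, deg(v1) = 6, deg(v2) = 2, deg(v3) = 2, deg(v4) = 2, deg(v5) = 2, deg(v6) = 2.
L = D − A with rows/columns ordered (v0, v1, v2, v3, v4, v5, v6):
  [ 2, -1,  0,  0, -1,  0,  0]
  [-1,  6, -1, -1, -1, -1, -1]
  [ 0, -1,  2,  0,  0,  0, -1]
  [ 0, -1,  0,  2,  0, -1,  0]
  [-1, -1,  0,  0,  2,  0,  0]
  [ 0, -1,  0, -1,  0,  2,  0]
  [ 0, -1, -1,  0,  0,  0,  2]
Characteristic polynomial: det(λI − L) = λ(λ − 1)²(λ − 3)³(λ − 7).
Roots: λ = 0; (λ − 1) = 0 ⇒ λ = 1 (multiplicity 2); (λ − 3) = 0 ⇒ λ = 3 (multiplicity 3); (λ − 7) = 0 ⇒ λ = 7.
(Check: the roots sum (with multiplicity) to 18, matching trace L = Σdeg = 2·9 = 18.)
Laplacian eigenvalues (increasing order): [0.0, 1.0, 1.0, 3.0, 3.0, 3.0, 7.0]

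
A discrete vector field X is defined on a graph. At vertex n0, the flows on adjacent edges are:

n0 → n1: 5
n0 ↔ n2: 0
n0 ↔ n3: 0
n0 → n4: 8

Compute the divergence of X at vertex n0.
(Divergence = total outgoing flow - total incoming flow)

Divergence = sum of outgoing flows = 5 + 0 + 0 + 8 = 13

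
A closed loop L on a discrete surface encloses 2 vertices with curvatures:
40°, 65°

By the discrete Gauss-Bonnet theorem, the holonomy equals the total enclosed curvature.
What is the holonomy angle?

Holonomy = total enclosed curvature = 40° + 65° = 105°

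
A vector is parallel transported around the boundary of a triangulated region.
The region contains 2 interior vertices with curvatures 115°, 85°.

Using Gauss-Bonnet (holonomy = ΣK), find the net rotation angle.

Holonomy = total enclosed curvature = 115° + 85° = 200°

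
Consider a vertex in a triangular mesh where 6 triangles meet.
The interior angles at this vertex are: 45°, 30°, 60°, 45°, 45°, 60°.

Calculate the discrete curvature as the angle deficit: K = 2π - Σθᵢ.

Sum of angles = 285°. K = 360° - 285° = 75°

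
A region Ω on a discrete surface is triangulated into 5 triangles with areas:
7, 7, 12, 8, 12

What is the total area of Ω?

7 + 7 + 12 + 8 + 12 = 46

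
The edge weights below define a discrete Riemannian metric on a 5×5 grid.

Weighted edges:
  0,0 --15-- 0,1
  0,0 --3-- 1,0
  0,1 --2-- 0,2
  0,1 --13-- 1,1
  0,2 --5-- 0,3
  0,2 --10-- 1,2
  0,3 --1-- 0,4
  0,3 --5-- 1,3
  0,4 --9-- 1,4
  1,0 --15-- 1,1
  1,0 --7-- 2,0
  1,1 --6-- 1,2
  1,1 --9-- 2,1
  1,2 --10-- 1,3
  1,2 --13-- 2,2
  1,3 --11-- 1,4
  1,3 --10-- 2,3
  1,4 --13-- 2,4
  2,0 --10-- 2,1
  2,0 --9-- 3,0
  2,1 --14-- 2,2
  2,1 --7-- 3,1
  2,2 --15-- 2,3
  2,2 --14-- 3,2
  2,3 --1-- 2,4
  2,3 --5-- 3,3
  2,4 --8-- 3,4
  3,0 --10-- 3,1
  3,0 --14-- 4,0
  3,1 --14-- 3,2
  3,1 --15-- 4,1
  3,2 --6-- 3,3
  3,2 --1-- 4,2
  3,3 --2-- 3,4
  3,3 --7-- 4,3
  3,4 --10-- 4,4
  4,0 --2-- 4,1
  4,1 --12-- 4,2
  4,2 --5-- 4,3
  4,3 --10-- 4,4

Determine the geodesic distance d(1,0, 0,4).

Shortest path: 1,0 → 0,0 → 0,1 → 0,2 → 0,3 → 0,4, total weight = 26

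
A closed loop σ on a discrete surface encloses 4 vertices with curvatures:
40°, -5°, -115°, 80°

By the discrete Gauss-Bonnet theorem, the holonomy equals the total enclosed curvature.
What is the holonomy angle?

Holonomy = total enclosed curvature = 40° + (-5°) + (-115°) + 80° = 0°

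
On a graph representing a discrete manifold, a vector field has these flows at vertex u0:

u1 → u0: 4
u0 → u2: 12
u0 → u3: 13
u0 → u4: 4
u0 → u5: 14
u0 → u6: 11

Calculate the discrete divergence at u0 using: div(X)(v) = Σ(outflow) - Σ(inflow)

Divergence = sum of outgoing flows = (-4) + 12 + 13 + 4 + 14 + 11 = 50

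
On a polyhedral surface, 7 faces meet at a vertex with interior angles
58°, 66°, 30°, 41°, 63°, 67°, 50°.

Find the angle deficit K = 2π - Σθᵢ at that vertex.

Sum of angles = 375°. K = 360° - 375° = -15° = -π/12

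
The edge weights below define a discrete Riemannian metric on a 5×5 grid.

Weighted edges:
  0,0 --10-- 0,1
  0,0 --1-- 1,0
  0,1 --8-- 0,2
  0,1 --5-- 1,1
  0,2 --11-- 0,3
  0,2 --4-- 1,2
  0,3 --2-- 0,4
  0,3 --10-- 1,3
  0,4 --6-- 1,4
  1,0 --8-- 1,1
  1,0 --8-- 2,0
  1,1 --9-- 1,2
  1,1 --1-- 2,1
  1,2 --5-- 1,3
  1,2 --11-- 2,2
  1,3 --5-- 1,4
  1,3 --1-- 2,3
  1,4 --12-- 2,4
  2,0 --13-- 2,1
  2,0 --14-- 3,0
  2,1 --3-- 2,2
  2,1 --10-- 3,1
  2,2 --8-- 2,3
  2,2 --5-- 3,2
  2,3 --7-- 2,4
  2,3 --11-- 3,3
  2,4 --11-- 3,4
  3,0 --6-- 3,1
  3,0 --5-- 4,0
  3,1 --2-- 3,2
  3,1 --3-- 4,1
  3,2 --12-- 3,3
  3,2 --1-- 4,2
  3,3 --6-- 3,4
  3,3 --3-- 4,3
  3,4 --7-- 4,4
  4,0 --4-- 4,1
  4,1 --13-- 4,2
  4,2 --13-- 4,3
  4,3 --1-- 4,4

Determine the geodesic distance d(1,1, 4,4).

Shortest path: 1,1 → 2,1 → 2,2 → 3,2 → 4,2 → 4,3 → 4,4, total weight = 24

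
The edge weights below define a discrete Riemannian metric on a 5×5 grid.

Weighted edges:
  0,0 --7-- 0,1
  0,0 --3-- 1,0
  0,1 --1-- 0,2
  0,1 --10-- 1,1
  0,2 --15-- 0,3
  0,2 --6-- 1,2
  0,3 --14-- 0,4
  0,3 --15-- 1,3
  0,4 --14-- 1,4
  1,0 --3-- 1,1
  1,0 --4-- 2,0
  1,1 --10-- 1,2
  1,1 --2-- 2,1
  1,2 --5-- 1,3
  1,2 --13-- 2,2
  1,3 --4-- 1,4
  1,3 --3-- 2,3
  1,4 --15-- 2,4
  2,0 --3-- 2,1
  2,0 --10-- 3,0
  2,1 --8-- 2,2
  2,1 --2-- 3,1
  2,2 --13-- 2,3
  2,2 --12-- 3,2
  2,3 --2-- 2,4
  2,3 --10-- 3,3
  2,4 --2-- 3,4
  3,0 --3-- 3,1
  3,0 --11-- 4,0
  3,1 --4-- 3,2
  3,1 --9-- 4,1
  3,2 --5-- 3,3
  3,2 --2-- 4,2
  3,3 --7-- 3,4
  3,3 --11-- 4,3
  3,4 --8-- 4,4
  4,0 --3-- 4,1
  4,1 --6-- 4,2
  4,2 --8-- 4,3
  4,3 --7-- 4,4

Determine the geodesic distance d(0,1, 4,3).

Shortest path: 0,1 → 1,1 → 2,1 → 3,1 → 3,2 → 4,2 → 4,3, total weight = 28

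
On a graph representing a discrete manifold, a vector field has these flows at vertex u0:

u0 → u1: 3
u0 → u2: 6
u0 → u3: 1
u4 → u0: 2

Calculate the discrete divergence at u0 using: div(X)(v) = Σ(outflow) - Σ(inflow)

Divergence = sum of outgoing flows = 3 + 6 + 1 + (-2) = 8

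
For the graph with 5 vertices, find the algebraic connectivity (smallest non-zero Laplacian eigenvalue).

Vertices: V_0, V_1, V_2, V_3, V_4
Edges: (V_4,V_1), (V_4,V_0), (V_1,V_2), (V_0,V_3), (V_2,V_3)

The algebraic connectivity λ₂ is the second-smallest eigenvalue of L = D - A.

Degrees: deg(V_0) = 2, deg(V_1) = 2, deg(V_2) = 2, deg(V_3) = 2, deg(V_4) = 2.
L = D − A with rows/columns ordered (V_0, V_1, V_2, V_3, V_4):
  [ 2,  0,  0, -1, -1]
  [ 0,  2, -1,  0, -1]
  [ 0, -1,  2, -1,  0]
  [-1,  0, -1,  2,  0]
  [-1, -1,  0,  0,  2]
Characteristic polynomial: det(λI − L) = λ(λ² − 5λ + 5)².
Roots: λ = 0; (λ² − 5λ + 5) = 0 ⇒ λ = (5 ± √5)/2 ≈ 1.382, 3.618 (multiplicity 2).
(Check: the roots sum (with multiplicity) to 10, matching trace L = Σdeg = 2·5 = 10.)
Laplacian eigenvalues: [0.0, 1.382, 1.382, 3.618, 3.618]. Algebraic connectivity (smallest non-zero eigenvalue) = 1.382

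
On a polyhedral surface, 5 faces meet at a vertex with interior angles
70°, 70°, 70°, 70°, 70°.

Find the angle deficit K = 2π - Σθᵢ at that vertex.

Sum of angles = 350°. K = 360° - 350° = 10° = π/18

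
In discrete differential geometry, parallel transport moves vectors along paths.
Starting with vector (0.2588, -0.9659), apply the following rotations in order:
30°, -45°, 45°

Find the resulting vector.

Total rotation: 30° + (-45°) + 45° = 30°. Final vector: (0.7071, -0.7071)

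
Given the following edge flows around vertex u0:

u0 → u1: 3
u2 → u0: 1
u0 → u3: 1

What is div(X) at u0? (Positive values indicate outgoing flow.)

Divergence = sum of outgoing flows = 3 + (-1) + 1 = 3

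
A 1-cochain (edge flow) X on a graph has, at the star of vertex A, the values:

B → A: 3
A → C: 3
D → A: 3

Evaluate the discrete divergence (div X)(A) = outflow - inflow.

Divergence = sum of outgoing flows = (-3) + 3 + (-3) = -3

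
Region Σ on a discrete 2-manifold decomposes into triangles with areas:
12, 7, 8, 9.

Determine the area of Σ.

12 + 7 + 8 + 9 = 36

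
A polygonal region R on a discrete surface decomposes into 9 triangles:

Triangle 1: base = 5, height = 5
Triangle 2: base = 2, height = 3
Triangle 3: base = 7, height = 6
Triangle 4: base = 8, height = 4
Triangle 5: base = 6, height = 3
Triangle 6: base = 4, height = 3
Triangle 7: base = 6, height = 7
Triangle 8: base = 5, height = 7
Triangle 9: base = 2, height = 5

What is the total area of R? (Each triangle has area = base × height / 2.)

(1/2)×5×5 + (1/2)×2×3 + (1/2)×7×6 + (1/2)×8×4 + (1/2)×6×3 + (1/2)×4×3 + (1/2)×6×7 + (1/2)×5×7 + (1/2)×2×5 = 111.0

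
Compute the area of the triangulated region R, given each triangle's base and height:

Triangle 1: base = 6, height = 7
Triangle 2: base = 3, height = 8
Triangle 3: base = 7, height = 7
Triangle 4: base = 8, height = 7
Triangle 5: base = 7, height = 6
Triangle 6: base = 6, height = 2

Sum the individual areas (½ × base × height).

(1/2)×6×7 + (1/2)×3×8 + (1/2)×7×7 + (1/2)×8×7 + (1/2)×7×6 + (1/2)×6×2 = 112.5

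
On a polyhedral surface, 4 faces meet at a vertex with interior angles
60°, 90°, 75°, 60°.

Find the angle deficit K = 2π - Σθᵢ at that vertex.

Sum of angles = 285°. K = 360° - 285° = 75° = 5π/12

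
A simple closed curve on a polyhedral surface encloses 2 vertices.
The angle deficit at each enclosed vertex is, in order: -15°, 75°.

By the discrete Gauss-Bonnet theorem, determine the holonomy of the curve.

Holonomy = total enclosed curvature = (-15°) + 75° = 60°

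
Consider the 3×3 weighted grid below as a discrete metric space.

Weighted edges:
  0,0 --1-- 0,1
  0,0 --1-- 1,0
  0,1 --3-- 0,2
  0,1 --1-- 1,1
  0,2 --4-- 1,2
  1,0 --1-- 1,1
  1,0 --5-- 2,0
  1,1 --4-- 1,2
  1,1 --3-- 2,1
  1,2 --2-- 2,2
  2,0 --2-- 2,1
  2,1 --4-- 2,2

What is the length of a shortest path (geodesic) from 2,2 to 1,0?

Shortest path: 2,2 → 1,2 → 1,1 → 1,0, total weight = 7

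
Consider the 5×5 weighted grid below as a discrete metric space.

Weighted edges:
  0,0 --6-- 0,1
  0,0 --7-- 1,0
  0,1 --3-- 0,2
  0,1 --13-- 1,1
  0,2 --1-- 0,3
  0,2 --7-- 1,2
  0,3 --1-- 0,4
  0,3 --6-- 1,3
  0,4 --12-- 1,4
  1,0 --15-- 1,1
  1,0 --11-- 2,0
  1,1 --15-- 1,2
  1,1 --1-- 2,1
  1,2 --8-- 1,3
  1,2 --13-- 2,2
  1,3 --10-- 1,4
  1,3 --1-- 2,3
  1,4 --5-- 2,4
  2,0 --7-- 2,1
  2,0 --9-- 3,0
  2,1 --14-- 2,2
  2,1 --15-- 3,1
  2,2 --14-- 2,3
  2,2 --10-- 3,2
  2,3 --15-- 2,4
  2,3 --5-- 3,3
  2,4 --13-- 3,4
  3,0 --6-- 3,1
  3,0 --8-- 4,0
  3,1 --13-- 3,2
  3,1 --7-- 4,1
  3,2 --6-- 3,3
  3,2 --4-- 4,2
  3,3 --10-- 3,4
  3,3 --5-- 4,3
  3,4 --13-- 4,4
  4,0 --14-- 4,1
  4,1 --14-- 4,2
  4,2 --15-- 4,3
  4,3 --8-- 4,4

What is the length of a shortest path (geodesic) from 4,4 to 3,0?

Shortest path: 4,4 → 4,3 → 3,3 → 3,2 → 3,1 → 3,0, total weight = 38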